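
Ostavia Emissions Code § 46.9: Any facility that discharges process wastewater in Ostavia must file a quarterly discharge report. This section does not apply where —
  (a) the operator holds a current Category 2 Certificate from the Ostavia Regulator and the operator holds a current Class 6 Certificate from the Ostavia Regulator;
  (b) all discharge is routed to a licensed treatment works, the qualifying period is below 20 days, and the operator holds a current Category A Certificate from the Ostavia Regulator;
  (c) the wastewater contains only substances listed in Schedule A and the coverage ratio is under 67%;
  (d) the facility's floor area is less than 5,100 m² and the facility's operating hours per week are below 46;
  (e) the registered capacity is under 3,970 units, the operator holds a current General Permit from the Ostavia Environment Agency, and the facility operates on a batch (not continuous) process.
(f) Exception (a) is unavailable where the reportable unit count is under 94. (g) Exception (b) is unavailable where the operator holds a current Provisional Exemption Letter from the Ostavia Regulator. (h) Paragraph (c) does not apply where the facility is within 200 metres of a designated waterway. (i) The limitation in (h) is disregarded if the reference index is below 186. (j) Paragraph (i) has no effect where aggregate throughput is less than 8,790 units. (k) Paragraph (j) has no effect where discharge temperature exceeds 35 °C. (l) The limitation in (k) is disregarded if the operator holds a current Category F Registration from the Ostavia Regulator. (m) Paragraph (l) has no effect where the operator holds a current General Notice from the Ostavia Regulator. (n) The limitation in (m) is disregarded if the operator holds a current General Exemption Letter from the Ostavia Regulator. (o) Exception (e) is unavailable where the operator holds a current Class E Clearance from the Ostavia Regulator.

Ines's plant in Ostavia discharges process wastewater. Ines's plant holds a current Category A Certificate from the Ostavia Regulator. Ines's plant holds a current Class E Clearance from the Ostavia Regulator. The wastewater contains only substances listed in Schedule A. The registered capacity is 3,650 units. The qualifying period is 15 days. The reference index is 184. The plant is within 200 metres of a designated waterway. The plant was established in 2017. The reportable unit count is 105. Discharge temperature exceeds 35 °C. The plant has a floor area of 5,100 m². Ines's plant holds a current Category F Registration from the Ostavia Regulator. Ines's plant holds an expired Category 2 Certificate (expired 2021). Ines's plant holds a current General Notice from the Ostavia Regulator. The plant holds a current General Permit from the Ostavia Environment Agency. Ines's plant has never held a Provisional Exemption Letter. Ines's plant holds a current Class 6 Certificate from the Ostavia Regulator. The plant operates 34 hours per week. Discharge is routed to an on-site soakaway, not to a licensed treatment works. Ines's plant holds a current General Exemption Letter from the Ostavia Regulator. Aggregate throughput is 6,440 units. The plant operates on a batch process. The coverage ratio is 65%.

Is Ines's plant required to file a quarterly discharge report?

Yes — Ines's plant must file a quarterly discharge report.

Exception (a) does not apply: there is no Category 2 Certificate in force.
Exception (b) does not apply: discharge is not routed to a licensed treatment works.
Exception (c)'s conditions are all satisfied: the wastewater is Schedule-A-only; the coverage ratio is 65%, under the 67% limit. Turning to paragraphs (h)–(n): (h) is triggered — the plant is within 200 m of a designated waterway. (i) applies (the reference index is 184, below the 186 limit), but is itself disapplied by (j): (j) operates against (i): aggregate throughput is 6,440 units, less than the 8,790 units limit. (k) operates (discharge temperature exceeds 35 °C), but is set aside by (l): (l) operates against (k): a current Category F Registration is held. (m) is engaged (a current General Notice is held), but is overridden by (n): (n) operates against (m): a current General Exemption Letter is held. (c) is therefore removed.
Exception (d) requires that the facility's floor area is less than 5,100 m²; but the facility's floor area is 5,100 m², not less than 5,100 m², so (d) is unavailable.
All of (e)'s requirements are met (the registered capacity is 3,650 units, under the 3,970 units limit; a current General Permit is held; the facility operates on a batch process). But: (o) operates against (e): a current Class E Clearance is held. Exception (e) does not apply.
None of the exceptions is available; § 46.9 applies in full.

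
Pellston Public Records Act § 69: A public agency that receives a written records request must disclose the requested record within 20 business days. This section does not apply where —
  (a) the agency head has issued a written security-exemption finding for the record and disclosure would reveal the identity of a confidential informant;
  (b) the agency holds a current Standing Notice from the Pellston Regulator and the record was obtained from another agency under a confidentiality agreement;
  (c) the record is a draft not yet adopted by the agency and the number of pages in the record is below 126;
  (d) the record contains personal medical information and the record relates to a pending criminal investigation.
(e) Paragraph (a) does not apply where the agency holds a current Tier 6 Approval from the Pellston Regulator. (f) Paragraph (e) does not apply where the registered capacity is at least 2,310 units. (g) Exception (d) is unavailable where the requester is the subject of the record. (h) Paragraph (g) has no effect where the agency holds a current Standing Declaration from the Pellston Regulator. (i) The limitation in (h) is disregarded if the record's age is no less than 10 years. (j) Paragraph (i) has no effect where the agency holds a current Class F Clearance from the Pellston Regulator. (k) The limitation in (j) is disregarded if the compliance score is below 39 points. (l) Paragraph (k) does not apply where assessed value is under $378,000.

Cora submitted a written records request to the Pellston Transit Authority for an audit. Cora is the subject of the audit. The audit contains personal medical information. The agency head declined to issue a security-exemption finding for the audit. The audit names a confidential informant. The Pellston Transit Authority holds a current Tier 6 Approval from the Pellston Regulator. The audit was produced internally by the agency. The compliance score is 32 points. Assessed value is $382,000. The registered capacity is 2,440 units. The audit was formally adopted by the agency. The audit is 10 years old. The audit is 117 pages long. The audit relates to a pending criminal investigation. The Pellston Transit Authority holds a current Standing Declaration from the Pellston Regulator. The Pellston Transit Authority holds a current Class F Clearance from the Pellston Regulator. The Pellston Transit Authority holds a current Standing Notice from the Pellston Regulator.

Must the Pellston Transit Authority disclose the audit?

Exception (a) fails — the agency head declined to issue a security-exemption finding.
Exception (b) does not apply: the audit was produced internally.
Exception (c) does not apply: the audit has been formally adopted.
Exception (d): the audit contains personal medical information; the audit relates to a pending investigation — every condition holds. Turning to paragraphs (g)–(l): (g) is triggered — Cora is the subject of the audit. (h) would limit (g) — a current Standing Declaration is held — but (i) sets (h) aside: (i) operates against (h): the record's age is 10 years, meeting the 10 years threshold. (j) operates (a current Class F Clearance is held), but is overridden by (k): (k) is engaged — the compliance score is 32 points, below the 39 points limit. (l), which would lift (k), is not engaged — assessed value is $382,000, not under $378,000. Exception (d) does not apply.
No exception applies. The general rule governs.

Yes — the Pellston Transit Authority must disclose the audit.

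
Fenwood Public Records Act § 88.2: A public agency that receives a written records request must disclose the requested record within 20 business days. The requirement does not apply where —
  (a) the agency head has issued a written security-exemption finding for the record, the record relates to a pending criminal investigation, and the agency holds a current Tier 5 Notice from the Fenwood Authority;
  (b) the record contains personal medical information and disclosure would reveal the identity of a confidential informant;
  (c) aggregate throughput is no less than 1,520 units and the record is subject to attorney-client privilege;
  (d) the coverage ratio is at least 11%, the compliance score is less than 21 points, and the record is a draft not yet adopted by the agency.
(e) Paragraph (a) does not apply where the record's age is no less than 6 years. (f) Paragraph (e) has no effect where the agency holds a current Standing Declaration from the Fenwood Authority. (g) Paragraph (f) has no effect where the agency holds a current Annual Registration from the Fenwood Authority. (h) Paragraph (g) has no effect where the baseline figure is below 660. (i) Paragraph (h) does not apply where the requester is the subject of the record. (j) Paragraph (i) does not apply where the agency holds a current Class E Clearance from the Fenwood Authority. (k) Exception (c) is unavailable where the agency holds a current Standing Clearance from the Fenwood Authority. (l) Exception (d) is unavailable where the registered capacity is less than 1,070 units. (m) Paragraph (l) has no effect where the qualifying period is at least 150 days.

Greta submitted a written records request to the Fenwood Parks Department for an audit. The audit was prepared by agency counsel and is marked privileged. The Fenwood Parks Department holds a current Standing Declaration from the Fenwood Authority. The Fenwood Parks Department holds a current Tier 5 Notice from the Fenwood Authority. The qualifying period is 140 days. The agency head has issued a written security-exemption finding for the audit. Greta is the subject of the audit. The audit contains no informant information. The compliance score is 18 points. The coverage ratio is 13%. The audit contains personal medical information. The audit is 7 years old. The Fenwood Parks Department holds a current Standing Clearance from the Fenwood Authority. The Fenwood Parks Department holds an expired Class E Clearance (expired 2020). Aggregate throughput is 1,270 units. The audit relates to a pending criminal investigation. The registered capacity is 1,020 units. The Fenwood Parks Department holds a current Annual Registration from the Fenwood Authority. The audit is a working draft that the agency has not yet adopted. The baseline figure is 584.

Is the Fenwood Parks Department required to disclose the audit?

Exception (a) is satisfied on its face — a written security-exemption finding has been issued; the audit relates to a pending investigation; a current Tier 5 Notice is held. However, paragraphs (e)–(j) must be considered: (e) applies — the record's age is 7 years, meeting the 6 years threshold. (f) is triggered (a current Standing Declaration is held), but is overridden by (g): (g) operates against (f): a current Annual Registration is held. (h) is triggered (the baseline figure is 584, below the 660 limit), but is displaced by (i): (i) operates against (h): Greta is the subject of the audit. (j) is not triggered (there is no Class E Clearance in force), so (i) stands. (a) is therefore removed.
Exception (b) requires that disclosure would reveal the identity of a confidential informant; but the audit contains no informant information, so (b) is unavailable.
Exception (c) fails — aggregate throughput is 1,270 units, short of 1,520 units.
Exception (d) is satisfied on its face — the coverage ratio is 13%, meeting the 11% threshold; the compliance score is 18 points, less than the 21 points limit; the audit is an unadopted draft. But: (l) is engaged — the registered capacity is 1,020 units, less than the 1,070 units limit. (m) is inapplicable (the qualifying period is 140 days, short of 150 days), so (l) stands. So (d) is unavailable.
None of the exceptions is available; § 88.2 applies in full.

Yes — the Fenwood Parks Department must disclose the audit.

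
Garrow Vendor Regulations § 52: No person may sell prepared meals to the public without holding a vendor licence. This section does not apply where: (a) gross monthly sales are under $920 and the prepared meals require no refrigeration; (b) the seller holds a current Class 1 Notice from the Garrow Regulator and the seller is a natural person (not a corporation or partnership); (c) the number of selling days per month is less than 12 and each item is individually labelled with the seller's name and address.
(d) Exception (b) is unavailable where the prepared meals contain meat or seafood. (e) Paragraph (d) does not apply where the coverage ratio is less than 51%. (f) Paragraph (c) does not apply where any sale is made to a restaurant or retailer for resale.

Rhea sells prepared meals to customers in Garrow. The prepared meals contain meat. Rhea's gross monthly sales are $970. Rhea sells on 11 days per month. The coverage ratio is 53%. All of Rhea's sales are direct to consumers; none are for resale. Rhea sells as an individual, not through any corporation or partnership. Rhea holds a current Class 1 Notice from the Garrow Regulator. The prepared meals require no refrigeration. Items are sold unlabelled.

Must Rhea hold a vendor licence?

Exception (a) fails — gross monthly sales are $970, not under $920.
Exception (b)'s conditions are all satisfied: a current Class 1 Notice is held; the seller is a natural person. Turning to paragraphs (d)–(e): (d) applies — the prepared meals contain meat. (e), which would lift (d), does not operate here — the coverage ratio is 53%, not less than 51%. Exception (b) does not apply.
Exception (c) requires that each item is individually labelled with the seller's name and address; but items are sold unlabelled, so (c) is unavailable.
None of the exceptions is available; § 52 applies in full.

Yes — Rhea must hold a vendor licence.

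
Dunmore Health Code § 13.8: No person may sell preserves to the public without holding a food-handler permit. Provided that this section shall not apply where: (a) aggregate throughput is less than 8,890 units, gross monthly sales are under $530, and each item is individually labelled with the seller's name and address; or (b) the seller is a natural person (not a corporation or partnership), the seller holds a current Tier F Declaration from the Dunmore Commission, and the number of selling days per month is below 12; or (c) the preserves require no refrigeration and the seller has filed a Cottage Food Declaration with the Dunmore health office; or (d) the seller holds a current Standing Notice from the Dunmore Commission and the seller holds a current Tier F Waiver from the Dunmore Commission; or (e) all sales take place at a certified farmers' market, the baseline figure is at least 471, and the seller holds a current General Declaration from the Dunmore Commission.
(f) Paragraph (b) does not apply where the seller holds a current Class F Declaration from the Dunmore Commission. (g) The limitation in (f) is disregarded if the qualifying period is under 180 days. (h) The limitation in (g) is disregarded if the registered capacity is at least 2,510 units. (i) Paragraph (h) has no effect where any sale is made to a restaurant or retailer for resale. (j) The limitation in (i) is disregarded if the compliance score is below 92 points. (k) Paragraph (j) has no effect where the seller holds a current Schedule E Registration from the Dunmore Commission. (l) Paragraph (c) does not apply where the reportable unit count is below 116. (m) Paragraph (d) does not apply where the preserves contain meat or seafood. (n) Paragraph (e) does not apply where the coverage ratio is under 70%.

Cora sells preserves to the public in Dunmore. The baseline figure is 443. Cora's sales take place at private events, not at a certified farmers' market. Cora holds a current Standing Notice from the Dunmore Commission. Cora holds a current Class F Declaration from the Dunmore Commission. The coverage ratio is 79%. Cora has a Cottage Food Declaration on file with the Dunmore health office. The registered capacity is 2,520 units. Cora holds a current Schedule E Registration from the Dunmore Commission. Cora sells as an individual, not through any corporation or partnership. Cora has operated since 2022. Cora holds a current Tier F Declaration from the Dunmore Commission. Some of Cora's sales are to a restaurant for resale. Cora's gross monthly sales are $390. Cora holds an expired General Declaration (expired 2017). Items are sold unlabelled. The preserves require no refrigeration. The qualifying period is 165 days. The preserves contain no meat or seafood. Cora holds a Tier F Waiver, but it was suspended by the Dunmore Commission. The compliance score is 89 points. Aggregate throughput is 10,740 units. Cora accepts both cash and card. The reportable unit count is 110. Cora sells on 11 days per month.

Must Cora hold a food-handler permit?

No — exception (b) applies; Cora is not required to hold a food-handler permit.

Exception (a) requires that aggregate throughput is less than 8,890 units; but aggregate throughput is 10,740 units, not less than 8,890 units, so (a) is unavailable.
Exception (b) is satisfied on its face — the seller is a natural person; a current Tier F Declaration is held; the number of selling days per month is 11, below the 12 limit. Considering the limiting provisions: (f) would limit (b) — a current Class F Declaration is held — but (g) sets (f) aside: (g) operates — the qualifying period is 165 days, under the 180 days limit. (h) applies (the registered capacity is 2,520 units, meeting the 2,510 units threshold), but is itself disapplied by (i): (i) operates against (h): some sales are to a restaurant for resale. (j) would limit (i) — the compliance score is 89 points, below the 92 points limit — but (k) sets (j) aside: (k) applies — a current Schedule E Registration is held. So (b) applies.
All of (c)'s requirements are met (the preserves are shelf-stable; a Cottage Food Declaration is on file). But applying paragraph (l): (l) operates — the reportable unit count is 110, below the 116 limit. (c) is therefore removed.
Exception (d) does not apply: there is no Tier F Waiver in force.
Exception (e) fails — sales are at private events, not a certified farmers' market.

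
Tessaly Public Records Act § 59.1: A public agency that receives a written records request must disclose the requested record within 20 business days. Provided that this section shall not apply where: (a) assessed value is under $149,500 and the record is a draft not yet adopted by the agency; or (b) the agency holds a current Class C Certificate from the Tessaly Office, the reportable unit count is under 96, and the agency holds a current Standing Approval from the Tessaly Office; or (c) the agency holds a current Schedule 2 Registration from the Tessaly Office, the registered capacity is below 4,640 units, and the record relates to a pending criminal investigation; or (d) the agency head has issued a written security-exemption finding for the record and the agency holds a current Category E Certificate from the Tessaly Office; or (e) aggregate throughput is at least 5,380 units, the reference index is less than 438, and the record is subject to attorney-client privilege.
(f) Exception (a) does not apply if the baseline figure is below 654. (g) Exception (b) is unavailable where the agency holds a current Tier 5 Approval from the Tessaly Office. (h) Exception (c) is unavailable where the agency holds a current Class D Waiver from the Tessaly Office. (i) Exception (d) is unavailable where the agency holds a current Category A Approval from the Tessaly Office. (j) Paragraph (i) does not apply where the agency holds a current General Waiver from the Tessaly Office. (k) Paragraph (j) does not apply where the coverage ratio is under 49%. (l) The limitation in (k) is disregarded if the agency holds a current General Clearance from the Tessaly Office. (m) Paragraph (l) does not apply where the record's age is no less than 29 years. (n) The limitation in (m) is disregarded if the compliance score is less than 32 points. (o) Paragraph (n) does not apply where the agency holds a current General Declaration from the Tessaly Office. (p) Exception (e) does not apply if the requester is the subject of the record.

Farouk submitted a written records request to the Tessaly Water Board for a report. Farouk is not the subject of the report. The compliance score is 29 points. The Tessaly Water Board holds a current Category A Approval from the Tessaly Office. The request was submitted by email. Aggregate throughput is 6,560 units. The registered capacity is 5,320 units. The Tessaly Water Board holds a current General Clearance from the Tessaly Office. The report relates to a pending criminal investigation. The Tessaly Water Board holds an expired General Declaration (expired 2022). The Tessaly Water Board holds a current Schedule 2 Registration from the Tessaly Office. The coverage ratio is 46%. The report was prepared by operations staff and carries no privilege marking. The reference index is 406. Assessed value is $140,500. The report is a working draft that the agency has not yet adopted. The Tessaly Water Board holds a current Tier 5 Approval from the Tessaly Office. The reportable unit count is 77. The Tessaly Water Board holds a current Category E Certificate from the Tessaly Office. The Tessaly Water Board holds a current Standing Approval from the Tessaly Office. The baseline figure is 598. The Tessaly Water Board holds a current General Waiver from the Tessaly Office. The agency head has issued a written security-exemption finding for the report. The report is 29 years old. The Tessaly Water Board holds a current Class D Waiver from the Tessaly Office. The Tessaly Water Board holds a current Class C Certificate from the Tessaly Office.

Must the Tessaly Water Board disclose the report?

No — exception (d) applies; the Tessaly Water Board is not required to disclose the report.

Exception (a)'s conditions are all satisfied: assessed value is $140,500, under the $149,500 limit; the report is an unadopted draft. But: (f) operates — the baseline figure is 598, below the 654 limit. (a) is therefore removed.
Exception (b) is satisfied on its face — a current Class C Certificate is held; the reportable unit count is 77, under the 96 limit; a current Standing Approval is held. But applying paragraph (g): (g) operates against (b): a current Tier 5 Approval is held. Exception (b) does not apply.
Exception (c) does not apply: the registered capacity is 5,320 units, not below 4,640 units.
Exception (d): a written security-exemption finding has been issued; a current Category E Certificate is held — every condition holds. Considering the limiting provisions: (i) would limit (d) — a current Category A Approval is held — but (j) sets (i) aside: (j) operates — a current General Waiver is held. (k) is triggered (the coverage ratio is 46%, under the 49% limit), but is itself disapplied by (l): (l) is triggered — a current General Clearance is held. (m) operates (the record's age is 29 years, meeting the 29 years threshold), but yields to (n): (n) operates against (m): the compliance score is 29 points, less than the 32 points limit. (o) is not engaged (the General Declaration is not current), so (n) stands. So (d) applies.
Exception (e) does not apply: the report carries no privilege marking.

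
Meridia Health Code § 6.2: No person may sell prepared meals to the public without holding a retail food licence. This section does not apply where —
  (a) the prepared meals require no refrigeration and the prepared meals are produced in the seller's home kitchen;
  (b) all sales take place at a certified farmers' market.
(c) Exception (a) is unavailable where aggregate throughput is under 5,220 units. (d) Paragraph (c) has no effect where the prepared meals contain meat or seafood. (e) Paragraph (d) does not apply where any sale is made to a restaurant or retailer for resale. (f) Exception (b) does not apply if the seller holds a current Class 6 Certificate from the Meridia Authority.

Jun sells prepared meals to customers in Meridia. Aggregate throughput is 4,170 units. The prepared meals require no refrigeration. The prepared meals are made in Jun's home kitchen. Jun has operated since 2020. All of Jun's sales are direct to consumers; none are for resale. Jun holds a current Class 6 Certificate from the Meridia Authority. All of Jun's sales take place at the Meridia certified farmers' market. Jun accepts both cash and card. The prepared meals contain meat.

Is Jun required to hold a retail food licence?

Exception (a): the prepared meals are shelf-stable; the prepared meals are home-kitchen produced — every condition holds. As to paragraphs (c)–(e): (c) is engaged (aggregate throughput is 4,170 units, under the 5,220 units limit), but is overridden by (d): (d) is triggered — the prepared meals contain meat. (e), which would lift (d), is inapplicable — no sales are for resale. (a) remains available.
Exception (b): all sales are at a certified farmers' market — every condition holds. But: (f) applies — a current Class 6 Certificate is held. So (b) is unavailable.

No — exception (a) applies; Jun is not required to hold a retail food licence.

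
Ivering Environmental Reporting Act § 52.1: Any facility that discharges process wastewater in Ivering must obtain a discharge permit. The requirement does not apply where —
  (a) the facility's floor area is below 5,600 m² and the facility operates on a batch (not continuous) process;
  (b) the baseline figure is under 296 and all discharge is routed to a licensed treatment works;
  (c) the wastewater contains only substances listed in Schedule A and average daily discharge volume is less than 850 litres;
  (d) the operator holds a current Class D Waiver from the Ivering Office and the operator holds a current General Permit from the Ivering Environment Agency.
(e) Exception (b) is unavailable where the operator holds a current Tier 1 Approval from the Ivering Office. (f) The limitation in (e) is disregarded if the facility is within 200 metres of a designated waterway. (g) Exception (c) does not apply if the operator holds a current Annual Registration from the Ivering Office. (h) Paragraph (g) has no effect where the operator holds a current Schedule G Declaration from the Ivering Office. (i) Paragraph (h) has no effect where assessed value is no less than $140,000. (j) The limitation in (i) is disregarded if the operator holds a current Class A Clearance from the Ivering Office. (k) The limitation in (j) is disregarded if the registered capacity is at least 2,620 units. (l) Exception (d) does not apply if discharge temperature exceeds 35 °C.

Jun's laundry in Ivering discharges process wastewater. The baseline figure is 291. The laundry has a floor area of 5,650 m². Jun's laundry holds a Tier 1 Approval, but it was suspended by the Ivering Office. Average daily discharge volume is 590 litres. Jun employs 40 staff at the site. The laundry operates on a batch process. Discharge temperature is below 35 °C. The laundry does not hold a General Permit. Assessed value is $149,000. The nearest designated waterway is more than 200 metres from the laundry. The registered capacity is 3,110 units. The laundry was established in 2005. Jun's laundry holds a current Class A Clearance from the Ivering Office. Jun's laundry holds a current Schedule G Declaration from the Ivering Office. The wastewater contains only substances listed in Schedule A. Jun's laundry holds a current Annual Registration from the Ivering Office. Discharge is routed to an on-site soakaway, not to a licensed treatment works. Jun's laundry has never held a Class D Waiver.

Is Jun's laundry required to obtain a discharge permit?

Yes — Jun's laundry must obtain a discharge permit.

Exception (a) requires that the facility's floor area is below 5,600 m²; but the facility's floor area is 5,650 m², not below 5,600 m², so (a) is unavailable.
Exception (b) requires that all discharge is routed to a licensed treatment works; but discharge is not routed to a licensed treatment works, so (b) is unavailable.
All of (c)'s requirements are met (the wastewater is Schedule-A-only; average daily discharge volume is 590 litres, less than the 850 litres limit). Turning to paragraphs (g)–(k): (g) operates against (c): a current Annual Registration is held. (h) applies (a current Schedule G Declaration is held), but is itself disapplied by (i): (i) applies — assessed value is $149,000, meeting the $140,000 threshold. (j) is engaged (a current Class A Clearance is held), but is itself disapplied by (k): (k) operates — the registered capacity is 3,110 units, meeting the 2,620 units threshold. Exception (c) does not apply.
Exception (d) does not apply: no current Class D Waiver is held.
No exception displaces § 52.1.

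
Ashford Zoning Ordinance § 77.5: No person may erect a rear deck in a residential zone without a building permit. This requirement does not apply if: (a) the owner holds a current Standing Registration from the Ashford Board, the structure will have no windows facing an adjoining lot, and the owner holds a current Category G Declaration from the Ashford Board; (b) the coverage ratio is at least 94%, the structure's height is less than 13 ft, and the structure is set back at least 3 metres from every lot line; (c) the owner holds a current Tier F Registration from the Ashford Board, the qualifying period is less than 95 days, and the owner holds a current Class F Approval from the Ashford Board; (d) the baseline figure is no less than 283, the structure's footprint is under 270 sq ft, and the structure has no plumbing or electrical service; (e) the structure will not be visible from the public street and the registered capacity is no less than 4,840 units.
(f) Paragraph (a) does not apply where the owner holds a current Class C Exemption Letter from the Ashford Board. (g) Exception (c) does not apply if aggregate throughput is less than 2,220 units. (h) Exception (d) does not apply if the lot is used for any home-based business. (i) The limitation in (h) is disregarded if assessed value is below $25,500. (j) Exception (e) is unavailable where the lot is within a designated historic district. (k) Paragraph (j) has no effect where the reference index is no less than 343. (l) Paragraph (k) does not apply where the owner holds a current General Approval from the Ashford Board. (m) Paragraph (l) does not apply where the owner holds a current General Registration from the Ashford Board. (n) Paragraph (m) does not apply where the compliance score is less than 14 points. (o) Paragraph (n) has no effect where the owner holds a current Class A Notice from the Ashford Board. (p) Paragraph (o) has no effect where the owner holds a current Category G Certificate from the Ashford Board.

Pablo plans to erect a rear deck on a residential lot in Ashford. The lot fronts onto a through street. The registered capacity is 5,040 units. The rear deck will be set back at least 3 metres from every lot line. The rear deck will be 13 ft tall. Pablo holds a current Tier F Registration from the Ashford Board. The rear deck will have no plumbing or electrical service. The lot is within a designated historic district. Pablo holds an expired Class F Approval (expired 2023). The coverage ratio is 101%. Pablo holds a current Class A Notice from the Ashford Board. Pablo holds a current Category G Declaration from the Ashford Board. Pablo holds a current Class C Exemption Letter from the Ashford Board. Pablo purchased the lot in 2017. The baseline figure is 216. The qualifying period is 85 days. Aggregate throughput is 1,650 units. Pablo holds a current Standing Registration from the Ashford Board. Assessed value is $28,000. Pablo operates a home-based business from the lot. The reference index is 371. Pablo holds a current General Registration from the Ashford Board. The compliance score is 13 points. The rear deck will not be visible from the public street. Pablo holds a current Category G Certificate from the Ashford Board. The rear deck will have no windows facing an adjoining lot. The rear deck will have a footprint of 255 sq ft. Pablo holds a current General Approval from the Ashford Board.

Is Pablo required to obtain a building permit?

Yes — Pablo must obtain a building permit.

Exception (a): a current Standing Registration is held; no windows face an adjoining lot; a current Category G Declaration is held — every condition holds. Turning to paragraph (f): (f) operates against (a): a current Class C Exemption Letter is held. Exception (a) does not apply.
Exception (b) does not apply: the structure's height is 13 ft, not less than 13 ft.
Exception (c) fails — the Class F Approval is not current.
Exception (d) requires that the baseline figure is no less than 283; but the baseline figure is 216, short of 283, so (d) is unavailable.
Exception (e) is satisfied on its face — the structure will not be visible from the street; the registered capacity is 5,040 units, meeting the 4,840 units threshold. But: (j) operates against (e): the lot is in a historic district. (k) operates (the reference index is 371, meeting the 343 threshold), but is displaced by (l): (l) operates against (k): a current General Approval is held. (m) would limit (l) — a current General Registration is held — but (n) sets (m) aside: (n) operates — the compliance score is 13 points, less than the 14 points limit. (o) applies (a current Class A Notice is held), but is overridden by (p): (p) applies — a current Category G Certificate is held. Exception (e) does not apply.
None of the exceptions is available; § 77.5 applies in full.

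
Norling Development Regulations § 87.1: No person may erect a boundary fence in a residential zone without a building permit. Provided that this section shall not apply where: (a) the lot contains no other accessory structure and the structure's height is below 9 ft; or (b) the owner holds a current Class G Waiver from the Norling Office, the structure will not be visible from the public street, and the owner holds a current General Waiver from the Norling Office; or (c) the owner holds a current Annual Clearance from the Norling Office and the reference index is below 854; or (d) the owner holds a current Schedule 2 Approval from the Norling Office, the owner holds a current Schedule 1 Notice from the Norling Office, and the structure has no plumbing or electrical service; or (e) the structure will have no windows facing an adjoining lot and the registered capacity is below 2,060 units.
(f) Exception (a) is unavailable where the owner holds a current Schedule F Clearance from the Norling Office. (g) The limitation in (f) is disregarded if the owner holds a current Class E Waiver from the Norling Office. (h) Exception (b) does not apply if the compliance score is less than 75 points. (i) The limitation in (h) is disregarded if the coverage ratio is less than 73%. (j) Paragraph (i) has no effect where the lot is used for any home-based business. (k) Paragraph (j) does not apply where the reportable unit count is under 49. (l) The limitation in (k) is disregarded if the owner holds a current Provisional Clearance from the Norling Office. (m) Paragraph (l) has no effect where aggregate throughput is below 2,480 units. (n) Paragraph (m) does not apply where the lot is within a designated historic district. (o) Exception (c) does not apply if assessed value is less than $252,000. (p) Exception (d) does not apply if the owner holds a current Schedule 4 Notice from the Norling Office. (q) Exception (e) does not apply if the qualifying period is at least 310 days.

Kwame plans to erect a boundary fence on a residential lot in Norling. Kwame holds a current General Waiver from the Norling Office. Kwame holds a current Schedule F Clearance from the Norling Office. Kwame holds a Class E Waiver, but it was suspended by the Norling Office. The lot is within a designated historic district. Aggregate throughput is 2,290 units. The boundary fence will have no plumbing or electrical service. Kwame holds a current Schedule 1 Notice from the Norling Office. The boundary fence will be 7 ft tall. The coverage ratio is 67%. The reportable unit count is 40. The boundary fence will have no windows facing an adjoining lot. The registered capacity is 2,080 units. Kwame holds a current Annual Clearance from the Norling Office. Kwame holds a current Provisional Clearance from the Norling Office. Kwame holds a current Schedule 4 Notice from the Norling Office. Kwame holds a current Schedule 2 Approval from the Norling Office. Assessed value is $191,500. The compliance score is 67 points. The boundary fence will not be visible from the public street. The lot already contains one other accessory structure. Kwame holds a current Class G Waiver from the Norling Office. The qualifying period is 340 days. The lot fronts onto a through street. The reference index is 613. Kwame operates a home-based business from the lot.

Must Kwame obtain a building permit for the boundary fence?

Yes — Kwame must obtain a building permit.

Exception (a) requires that the lot contains no other accessory structure; but the lot already has another accessory structure, so (a) is unavailable.
Exception (b)'s conditions are all satisfied: a current Class G Waiver is held; the structure will not be visible from the street; a current General Waiver is held. But: (h) operates against (b): the compliance score is 67 points, less than the 75 points limit. (i) would limit (h) — the coverage ratio is 67%, less than the 73% limit — but (j) sets (i) aside: (j) operates against (i): a home-based business operates on the lot. (k) is engaged (the reportable unit count is 40, under the 49 limit), but is set aside by (l): (l) operates against (k): a current Provisional Clearance is held. (m) is triggered (aggregate throughput is 2,290 units, below the 2,480 units limit), but is displaced by (n): (n) operates against (m): the lot is in a historic district. (b) is therefore removed.
Exception (c): a current Annual Clearance is held; the reference index is 613, below the 854 limit — every condition holds. But applying paragraph (o): (o) operates against (c): assessed value is $191,500, less than the $252,000 limit. So (c) is unavailable.
All of (d)'s requirements are met (a current Schedule 2 Approval is held; a current Schedule 1 Notice is held; there is no plumbing or electrical service). Turning to paragraph (p): (p) is triggered — a current Schedule 4 Notice is held. So (d) is unavailable.
Exception (e) does not apply: the registered capacity is 2,080 units, not below 2,060 units.
None of the exceptions is available; § 87.1 applies in full.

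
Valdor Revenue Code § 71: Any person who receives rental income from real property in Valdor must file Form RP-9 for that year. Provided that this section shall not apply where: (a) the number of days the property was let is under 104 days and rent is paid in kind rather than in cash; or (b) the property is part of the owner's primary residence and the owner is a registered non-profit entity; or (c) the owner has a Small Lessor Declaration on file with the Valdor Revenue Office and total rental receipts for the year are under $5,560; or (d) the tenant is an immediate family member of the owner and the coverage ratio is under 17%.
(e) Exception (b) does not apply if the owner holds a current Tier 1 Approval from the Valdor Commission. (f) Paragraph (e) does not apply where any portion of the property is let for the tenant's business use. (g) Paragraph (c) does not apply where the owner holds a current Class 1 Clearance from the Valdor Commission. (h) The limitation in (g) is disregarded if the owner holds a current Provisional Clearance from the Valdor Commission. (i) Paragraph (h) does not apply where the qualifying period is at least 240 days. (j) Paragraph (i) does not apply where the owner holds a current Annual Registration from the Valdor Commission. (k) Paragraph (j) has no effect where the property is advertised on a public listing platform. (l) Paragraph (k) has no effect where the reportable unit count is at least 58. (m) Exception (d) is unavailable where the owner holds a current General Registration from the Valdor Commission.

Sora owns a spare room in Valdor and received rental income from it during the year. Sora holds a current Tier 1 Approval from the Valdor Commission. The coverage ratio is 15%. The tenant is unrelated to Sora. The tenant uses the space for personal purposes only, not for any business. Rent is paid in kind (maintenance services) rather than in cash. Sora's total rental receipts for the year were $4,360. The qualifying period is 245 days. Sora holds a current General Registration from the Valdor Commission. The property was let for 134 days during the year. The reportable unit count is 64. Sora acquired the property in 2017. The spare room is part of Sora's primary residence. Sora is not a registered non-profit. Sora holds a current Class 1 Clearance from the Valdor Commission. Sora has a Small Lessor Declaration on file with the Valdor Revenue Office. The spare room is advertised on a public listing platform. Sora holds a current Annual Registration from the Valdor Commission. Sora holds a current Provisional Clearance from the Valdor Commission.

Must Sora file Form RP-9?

Exception (a) fails — the number of days the property was let is 134 days, not under 104 days.
Exception (b) fails — Sora is not a registered non-profit.
All of (c)'s requirements are met (a Small Lessor Declaration is on file; total rental receipts for the year are $4,360, under the $5,560 limit). Under paragraphs (g)–(l): (g) would limit (c) — a current Class 1 Clearance is held — but (h) sets (g) aside: (h) operates against (g): a current Provisional Clearance is held. (i) operates (the qualifying period is 245 days, meeting the 240 days threshold), but is set aside by (j): (j) applies — a current Annual Registration is held. (k) would limit (j) — the property is publicly advertised — but (l) sets (k) aside: (l) operates — the reportable unit count is 64, meeting the 58 threshold. (c) remains available.
Exception (d) requires that the tenant is an immediate family member of the owner; but the tenant is unrelated to the owner, so (d) is unavailable.

No — exception (c) applies; Sora is not required to file Form RP-9.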